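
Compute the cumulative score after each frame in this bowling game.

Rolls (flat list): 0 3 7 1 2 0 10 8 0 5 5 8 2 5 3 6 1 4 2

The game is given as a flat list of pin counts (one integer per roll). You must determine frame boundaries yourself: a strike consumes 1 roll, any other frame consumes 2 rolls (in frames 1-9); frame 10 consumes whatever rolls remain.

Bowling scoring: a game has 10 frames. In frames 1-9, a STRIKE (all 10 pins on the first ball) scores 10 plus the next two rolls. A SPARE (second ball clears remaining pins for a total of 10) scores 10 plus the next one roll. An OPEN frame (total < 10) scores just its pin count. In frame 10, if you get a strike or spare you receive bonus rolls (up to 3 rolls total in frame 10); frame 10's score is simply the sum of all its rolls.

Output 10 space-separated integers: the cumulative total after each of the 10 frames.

Frame 1: OPEN (0+3=3). Cumulative: 3
Frame 2: OPEN (7+1=8). Cumulative: 11
Frame 3: OPEN (2+0=2). Cumulative: 13
Frame 4: STRIKE. 10 + next two rolls (8+0) = 18. Cumulative: 31
Frame 5: OPEN (8+0=8). Cumulative: 39
Frame 6: SPARE (5+5=10). 10 + next roll (8) = 18. Cumulative: 57
Frame 7: SPARE (8+2=10). 10 + next roll (5) = 15. Cumulative: 72
Frame 8: OPEN (5+3=8). Cumulative: 80
Frame 9: OPEN (6+1=7). Cumulative: 87
Frame 10: OPEN. Sum of all frame-10 rolls (4+2) = 6. Cumulative: 93

Answer: 3 11 13 31 39 57 72 80 87 93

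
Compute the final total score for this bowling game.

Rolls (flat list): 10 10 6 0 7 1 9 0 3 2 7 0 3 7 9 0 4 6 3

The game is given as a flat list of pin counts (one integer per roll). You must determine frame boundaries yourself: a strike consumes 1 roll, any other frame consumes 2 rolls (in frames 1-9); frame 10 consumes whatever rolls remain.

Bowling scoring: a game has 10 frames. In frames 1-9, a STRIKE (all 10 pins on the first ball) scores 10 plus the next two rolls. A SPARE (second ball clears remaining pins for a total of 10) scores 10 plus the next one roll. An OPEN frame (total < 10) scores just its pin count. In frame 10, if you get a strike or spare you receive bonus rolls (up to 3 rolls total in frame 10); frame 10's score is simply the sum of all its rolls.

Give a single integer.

Answer: 118

Derivation:
Frame 1: STRIKE. 10 + next two rolls (10+6) = 26. Cumulative: 26
Frame 2: STRIKE. 10 + next two rolls (6+0) = 16. Cumulative: 42
Frame 3: OPEN (6+0=6). Cumulative: 48
Frame 4: OPEN (7+1=8). Cumulative: 56
Frame 5: OPEN (9+0=9). Cumulative: 65
Frame 6: OPEN (3+2=5). Cumulative: 70
Frame 7: OPEN (7+0=7). Cumulative: 77
Frame 8: SPARE (3+7=10). 10 + next roll (9) = 19. Cumulative: 96
Frame 9: OPEN (9+0=9). Cumulative: 105
Frame 10: SPARE. Sum of all frame-10 rolls (4+6+3) = 13. Cumulative: 118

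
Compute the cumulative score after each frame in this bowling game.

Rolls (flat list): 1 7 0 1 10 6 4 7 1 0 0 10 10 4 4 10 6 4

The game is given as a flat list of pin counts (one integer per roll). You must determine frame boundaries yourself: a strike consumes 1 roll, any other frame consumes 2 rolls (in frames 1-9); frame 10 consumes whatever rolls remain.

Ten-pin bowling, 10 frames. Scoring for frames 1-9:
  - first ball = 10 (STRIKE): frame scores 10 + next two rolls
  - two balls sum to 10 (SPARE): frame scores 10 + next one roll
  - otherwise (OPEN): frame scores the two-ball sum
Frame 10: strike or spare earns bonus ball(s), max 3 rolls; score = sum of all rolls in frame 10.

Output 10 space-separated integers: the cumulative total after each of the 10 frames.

Answer: 8 9 29 46 54 54 78 96 104 124

Derivation:
Frame 1: OPEN (1+7=8). Cumulative: 8
Frame 2: OPEN (0+1=1). Cumulative: 9
Frame 3: STRIKE. 10 + next two rolls (6+4) = 20. Cumulative: 29
Frame 4: SPARE (6+4=10). 10 + next roll (7) = 17. Cumulative: 46
Frame 5: OPEN (7+1=8). Cumulative: 54
Frame 6: OPEN (0+0=0). Cumulative: 54
Frame 7: STRIKE. 10 + next two rolls (10+4) = 24. Cumulative: 78
Frame 8: STRIKE. 10 + next two rolls (4+4) = 18. Cumulative: 96
Frame 9: OPEN (4+4=8). Cumulative: 104
Frame 10: STRIKE. Sum of all frame-10 rolls (10+6+4) = 20. Cumulative: 124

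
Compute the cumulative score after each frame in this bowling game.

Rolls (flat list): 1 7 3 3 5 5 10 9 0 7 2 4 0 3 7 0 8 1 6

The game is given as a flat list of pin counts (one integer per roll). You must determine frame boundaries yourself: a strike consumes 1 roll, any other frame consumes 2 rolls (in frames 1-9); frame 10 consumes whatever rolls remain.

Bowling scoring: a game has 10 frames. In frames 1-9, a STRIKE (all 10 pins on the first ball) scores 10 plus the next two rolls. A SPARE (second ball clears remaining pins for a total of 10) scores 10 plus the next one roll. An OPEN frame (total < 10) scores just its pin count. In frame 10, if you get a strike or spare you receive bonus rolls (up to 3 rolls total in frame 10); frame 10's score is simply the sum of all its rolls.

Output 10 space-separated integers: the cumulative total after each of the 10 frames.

Frame 1: OPEN (1+7=8). Cumulative: 8
Frame 2: OPEN (3+3=6). Cumulative: 14
Frame 3: SPARE (5+5=10). 10 + next roll (10) = 20. Cumulative: 34
Frame 4: STRIKE. 10 + next two rolls (9+0) = 19. Cumulative: 53
Frame 5: OPEN (9+0=9). Cumulative: 62
Frame 6: OPEN (7+2=9). Cumulative: 71
Frame 7: OPEN (4+0=4). Cumulative: 75
Frame 8: SPARE (3+7=10). 10 + next roll (0) = 10. Cumulative: 85
Frame 9: OPEN (0+8=8). Cumulative: 93
Frame 10: OPEN. Sum of all frame-10 rolls (1+6) = 7. Cumulative: 100

Answer: 8 14 34 53 62 71 75 85 93 100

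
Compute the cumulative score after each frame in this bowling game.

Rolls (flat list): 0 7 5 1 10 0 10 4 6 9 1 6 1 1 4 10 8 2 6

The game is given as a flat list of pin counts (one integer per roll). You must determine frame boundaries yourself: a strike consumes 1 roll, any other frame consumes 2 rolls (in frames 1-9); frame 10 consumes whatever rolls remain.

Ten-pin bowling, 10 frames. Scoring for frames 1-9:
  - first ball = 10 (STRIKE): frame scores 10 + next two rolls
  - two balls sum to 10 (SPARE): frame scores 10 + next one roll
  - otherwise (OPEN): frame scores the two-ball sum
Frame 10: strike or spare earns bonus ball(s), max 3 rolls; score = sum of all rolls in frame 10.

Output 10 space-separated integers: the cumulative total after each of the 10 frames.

Answer: 7 13 33 47 66 82 89 94 114 130

Derivation:
Frame 1: OPEN (0+7=7). Cumulative: 7
Frame 2: OPEN (5+1=6). Cumulative: 13
Frame 3: STRIKE. 10 + next two rolls (0+10) = 20. Cumulative: 33
Frame 4: SPARE (0+10=10). 10 + next roll (4) = 14. Cumulative: 47
Frame 5: SPARE (4+6=10). 10 + next roll (9) = 19. Cumulative: 66
Frame 6: SPARE (9+1=10). 10 + next roll (6) = 16. Cumulative: 82
Frame 7: OPEN (6+1=7). Cumulative: 89
Frame 8: OPEN (1+4=5). Cumulative: 94
Frame 9: STRIKE. 10 + next two rolls (8+2) = 20. Cumulative: 114
Frame 10: SPARE. Sum of all frame-10 rolls (8+2+6) = 16. Cumulative: 130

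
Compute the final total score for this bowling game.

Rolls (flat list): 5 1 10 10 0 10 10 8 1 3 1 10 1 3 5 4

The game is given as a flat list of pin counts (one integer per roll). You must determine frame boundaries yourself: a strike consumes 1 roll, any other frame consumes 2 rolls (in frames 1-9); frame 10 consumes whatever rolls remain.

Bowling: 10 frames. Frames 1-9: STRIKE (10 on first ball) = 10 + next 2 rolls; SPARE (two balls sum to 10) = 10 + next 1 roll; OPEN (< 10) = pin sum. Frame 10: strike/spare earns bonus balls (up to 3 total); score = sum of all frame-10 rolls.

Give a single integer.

Answer: 125

Derivation:
Frame 1: OPEN (5+1=6). Cumulative: 6
Frame 2: STRIKE. 10 + next two rolls (10+0) = 20. Cumulative: 26
Frame 3: STRIKE. 10 + next two rolls (0+10) = 20. Cumulative: 46
Frame 4: SPARE (0+10=10). 10 + next roll (10) = 20. Cumulative: 66
Frame 5: STRIKE. 10 + next two rolls (8+1) = 19. Cumulative: 85
Frame 6: OPEN (8+1=9). Cumulative: 94
Frame 7: OPEN (3+1=4). Cumulative: 98
Frame 8: STRIKE. 10 + next two rolls (1+3) = 14. Cumulative: 112
Frame 9: OPEN (1+3=4). Cumulative: 116
Frame 10: OPEN. Sum of all frame-10 rolls (5+4) = 9. Cumulative: 125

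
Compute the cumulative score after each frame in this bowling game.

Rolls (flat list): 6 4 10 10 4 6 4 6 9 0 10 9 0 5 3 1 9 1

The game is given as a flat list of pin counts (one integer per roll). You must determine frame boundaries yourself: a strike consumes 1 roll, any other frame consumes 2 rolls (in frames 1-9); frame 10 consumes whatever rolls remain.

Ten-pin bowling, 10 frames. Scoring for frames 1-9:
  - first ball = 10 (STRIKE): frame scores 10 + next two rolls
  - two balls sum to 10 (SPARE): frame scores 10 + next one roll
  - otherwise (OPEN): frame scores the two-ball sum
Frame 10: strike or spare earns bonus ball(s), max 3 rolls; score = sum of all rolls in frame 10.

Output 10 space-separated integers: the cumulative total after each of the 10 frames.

Answer: 20 44 64 78 97 106 125 134 142 153

Derivation:
Frame 1: SPARE (6+4=10). 10 + next roll (10) = 20. Cumulative: 20
Frame 2: STRIKE. 10 + next two rolls (10+4) = 24. Cumulative: 44
Frame 3: STRIKE. 10 + next two rolls (4+6) = 20. Cumulative: 64
Frame 4: SPARE (4+6=10). 10 + next roll (4) = 14. Cumulative: 78
Frame 5: SPARE (4+6=10). 10 + next roll (9) = 19. Cumulative: 97
Frame 6: OPEN (9+0=9). Cumulative: 106
Frame 7: STRIKE. 10 + next two rolls (9+0) = 19. Cumulative: 125
Frame 8: OPEN (9+0=9). Cumulative: 134
Frame 9: OPEN (5+3=8). Cumulative: 142
Frame 10: SPARE. Sum of all frame-10 rolls (1+9+1) = 11. Cumulative: 153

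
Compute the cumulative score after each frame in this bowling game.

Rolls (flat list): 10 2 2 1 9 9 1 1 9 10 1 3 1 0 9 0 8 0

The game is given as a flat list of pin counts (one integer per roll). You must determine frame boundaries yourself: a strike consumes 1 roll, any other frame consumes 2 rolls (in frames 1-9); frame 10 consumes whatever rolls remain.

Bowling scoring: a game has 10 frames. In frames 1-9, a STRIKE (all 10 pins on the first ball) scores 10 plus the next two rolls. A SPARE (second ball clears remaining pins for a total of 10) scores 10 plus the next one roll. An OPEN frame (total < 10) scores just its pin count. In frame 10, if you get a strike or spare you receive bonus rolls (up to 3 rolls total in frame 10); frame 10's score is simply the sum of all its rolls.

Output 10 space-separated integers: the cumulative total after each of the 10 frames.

Frame 1: STRIKE. 10 + next two rolls (2+2) = 14. Cumulative: 14
Frame 2: OPEN (2+2=4). Cumulative: 18
Frame 3: SPARE (1+9=10). 10 + next roll (9) = 19. Cumulative: 37
Frame 4: SPARE (9+1=10). 10 + next roll (1) = 11. Cumulative: 48
Frame 5: SPARE (1+9=10). 10 + next roll (10) = 20. Cumulative: 68
Frame 6: STRIKE. 10 + next two rolls (1+3) = 14. Cumulative: 82
Frame 7: OPEN (1+3=4). Cumulative: 86
Frame 8: OPEN (1+0=1). Cumulative: 87
Frame 9: OPEN (9+0=9). Cumulative: 96
Frame 10: OPEN. Sum of all frame-10 rolls (8+0) = 8. Cumulative: 104

Answer: 14 18 37 48 68 82 86 87 96 104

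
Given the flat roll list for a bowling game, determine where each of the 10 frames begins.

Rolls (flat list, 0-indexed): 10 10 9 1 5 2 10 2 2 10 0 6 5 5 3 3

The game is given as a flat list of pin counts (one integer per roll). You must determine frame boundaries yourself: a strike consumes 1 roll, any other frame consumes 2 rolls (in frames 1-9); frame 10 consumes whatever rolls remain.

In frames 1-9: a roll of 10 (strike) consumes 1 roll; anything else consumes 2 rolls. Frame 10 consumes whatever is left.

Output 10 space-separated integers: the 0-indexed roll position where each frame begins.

Frame 1 starts at roll index 0: roll=10 (strike), consumes 1 roll
Frame 2 starts at roll index 1: roll=10 (strike), consumes 1 roll
Frame 3 starts at roll index 2: rolls=9,1 (sum=10), consumes 2 rolls
Frame 4 starts at roll index 4: rolls=5,2 (sum=7), consumes 2 rolls
Frame 5 starts at roll index 6: roll=10 (strike), consumes 1 roll
Frame 6 starts at roll index 7: rolls=2,2 (sum=4), consumes 2 rolls
Frame 7 starts at roll index 9: roll=10 (strike), consumes 1 roll
Frame 8 starts at roll index 10: rolls=0,6 (sum=6), consumes 2 rolls
Frame 9 starts at roll index 12: rolls=5,5 (sum=10), consumes 2 rolls
Frame 10 starts at roll index 14: 2 remaining rolls

Answer: 0 1 2 4 6 7 9 10 12 14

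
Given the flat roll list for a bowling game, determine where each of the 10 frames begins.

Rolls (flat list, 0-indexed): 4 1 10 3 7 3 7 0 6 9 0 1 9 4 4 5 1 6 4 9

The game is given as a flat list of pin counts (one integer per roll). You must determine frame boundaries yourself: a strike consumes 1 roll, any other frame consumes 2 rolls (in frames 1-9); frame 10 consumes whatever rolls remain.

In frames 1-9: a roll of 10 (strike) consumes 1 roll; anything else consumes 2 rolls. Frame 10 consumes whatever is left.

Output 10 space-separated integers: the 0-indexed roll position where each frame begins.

Answer: 0 2 3 5 7 9 11 13 15 17

Derivation:
Frame 1 starts at roll index 0: rolls=4,1 (sum=5), consumes 2 rolls
Frame 2 starts at roll index 2: roll=10 (strike), consumes 1 roll
Frame 3 starts at roll index 3: rolls=3,7 (sum=10), consumes 2 rolls
Frame 4 starts at roll index 5: rolls=3,7 (sum=10), consumes 2 rolls
Frame 5 starts at roll index 7: rolls=0,6 (sum=6), consumes 2 rolls
Frame 6 starts at roll index 9: rolls=9,0 (sum=9), consumes 2 rolls
Frame 7 starts at roll index 11: rolls=1,9 (sum=10), consumes 2 rolls
Frame 8 starts at roll index 13: rolls=4,4 (sum=8), consumes 2 rolls
Frame 9 starts at roll index 15: rolls=5,1 (sum=6), consumes 2 rolls
Frame 10 starts at roll index 17: 3 remaining rolls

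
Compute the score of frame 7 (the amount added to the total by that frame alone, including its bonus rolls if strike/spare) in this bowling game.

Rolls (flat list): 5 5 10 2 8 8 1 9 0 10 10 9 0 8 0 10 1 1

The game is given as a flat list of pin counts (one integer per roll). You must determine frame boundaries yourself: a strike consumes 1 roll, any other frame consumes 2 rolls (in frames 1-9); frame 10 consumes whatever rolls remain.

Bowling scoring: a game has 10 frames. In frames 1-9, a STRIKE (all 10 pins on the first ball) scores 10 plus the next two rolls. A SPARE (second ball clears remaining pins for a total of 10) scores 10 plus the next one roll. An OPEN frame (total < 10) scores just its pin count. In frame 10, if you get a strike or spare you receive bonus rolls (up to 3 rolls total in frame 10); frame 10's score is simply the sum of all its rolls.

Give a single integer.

Frame 1: SPARE (5+5=10). 10 + next roll (10) = 20. Cumulative: 20
Frame 2: STRIKE. 10 + next two rolls (2+8) = 20. Cumulative: 40
Frame 3: SPARE (2+8=10). 10 + next roll (8) = 18. Cumulative: 58
Frame 4: OPEN (8+1=9). Cumulative: 67
Frame 5: OPEN (9+0=9). Cumulative: 76
Frame 6: STRIKE. 10 + next two rolls (10+9) = 29. Cumulative: 105
Frame 7: STRIKE. 10 + next two rolls (9+0) = 19. Cumulative: 124
Frame 8: OPEN (9+0=9). Cumulative: 133
Frame 9: OPEN (8+0=8). Cumulative: 141

Answer: 19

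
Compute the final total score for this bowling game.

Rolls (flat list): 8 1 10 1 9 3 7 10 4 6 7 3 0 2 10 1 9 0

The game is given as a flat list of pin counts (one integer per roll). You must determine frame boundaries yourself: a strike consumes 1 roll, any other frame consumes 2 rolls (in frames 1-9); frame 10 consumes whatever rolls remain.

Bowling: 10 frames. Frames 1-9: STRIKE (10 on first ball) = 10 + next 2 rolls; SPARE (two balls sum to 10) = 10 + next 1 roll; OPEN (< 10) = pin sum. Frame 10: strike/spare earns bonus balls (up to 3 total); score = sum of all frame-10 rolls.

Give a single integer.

Frame 1: OPEN (8+1=9). Cumulative: 9
Frame 2: STRIKE. 10 + next two rolls (1+9) = 20. Cumulative: 29
Frame 3: SPARE (1+9=10). 10 + next roll (3) = 13. Cumulative: 42
Frame 4: SPARE (3+7=10). 10 + next roll (10) = 20. Cumulative: 62
Frame 5: STRIKE. 10 + next two rolls (4+6) = 20. Cumulative: 82
Frame 6: SPARE (4+6=10). 10 + next roll (7) = 17. Cumulative: 99
Frame 7: SPARE (7+3=10). 10 + next roll (0) = 10. Cumulative: 109
Frame 8: OPEN (0+2=2). Cumulative: 111
Frame 9: STRIKE. 10 + next two rolls (1+9) = 20. Cumulative: 131
Frame 10: SPARE. Sum of all frame-10 rolls (1+9+0) = 10. Cumulative: 141

Answer: 141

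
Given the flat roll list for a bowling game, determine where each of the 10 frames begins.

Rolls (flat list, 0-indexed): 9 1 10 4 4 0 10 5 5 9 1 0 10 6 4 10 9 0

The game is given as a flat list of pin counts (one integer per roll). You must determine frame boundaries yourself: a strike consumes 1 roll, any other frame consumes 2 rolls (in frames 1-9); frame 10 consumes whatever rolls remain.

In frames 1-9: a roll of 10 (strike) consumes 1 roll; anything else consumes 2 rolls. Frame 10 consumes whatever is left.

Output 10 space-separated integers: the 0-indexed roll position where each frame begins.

Answer: 0 2 3 5 7 9 11 13 15 16

Derivation:
Frame 1 starts at roll index 0: rolls=9,1 (sum=10), consumes 2 rolls
Frame 2 starts at roll index 2: roll=10 (strike), consumes 1 roll
Frame 3 starts at roll index 3: rolls=4,4 (sum=8), consumes 2 rolls
Frame 4 starts at roll index 5: rolls=0,10 (sum=10), consumes 2 rolls
Frame 5 starts at roll index 7: rolls=5,5 (sum=10), consumes 2 rolls
Frame 6 starts at roll index 9: rolls=9,1 (sum=10), consumes 2 rolls
Frame 7 starts at roll index 11: rolls=0,10 (sum=10), consumes 2 rolls
Frame 8 starts at roll index 13: rolls=6,4 (sum=10), consumes 2 rolls
Frame 9 starts at roll index 15: roll=10 (strike), consumes 1 roll
Frame 10 starts at roll index 16: 2 remaining rolls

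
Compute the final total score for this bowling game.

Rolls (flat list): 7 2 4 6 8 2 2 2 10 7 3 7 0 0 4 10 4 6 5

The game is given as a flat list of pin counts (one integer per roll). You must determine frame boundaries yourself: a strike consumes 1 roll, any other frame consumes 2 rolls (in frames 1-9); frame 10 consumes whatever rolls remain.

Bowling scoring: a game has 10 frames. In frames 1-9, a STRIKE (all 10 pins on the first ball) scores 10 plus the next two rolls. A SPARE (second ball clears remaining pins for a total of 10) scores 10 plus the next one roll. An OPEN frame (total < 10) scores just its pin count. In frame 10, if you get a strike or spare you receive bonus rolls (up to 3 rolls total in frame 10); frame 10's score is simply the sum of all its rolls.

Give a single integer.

Answer: 126

Derivation:
Frame 1: OPEN (7+2=9). Cumulative: 9
Frame 2: SPARE (4+6=10). 10 + next roll (8) = 18. Cumulative: 27
Frame 3: SPARE (8+2=10). 10 + next roll (2) = 12. Cumulative: 39
Frame 4: OPEN (2+2=4). Cumulative: 43
Frame 5: STRIKE. 10 + next two rolls (7+3) = 20. Cumulative: 63
Frame 6: SPARE (7+3=10). 10 + next roll (7) = 17. Cumulative: 80
Frame 7: OPEN (7+0=7). Cumulative: 87
Frame 8: OPEN (0+4=4). Cumulative: 91
Frame 9: STRIKE. 10 + next two rolls (4+6) = 20. Cumulative: 111
Frame 10: SPARE. Sum of all frame-10 rolls (4+6+5) = 15. Cumulative: 126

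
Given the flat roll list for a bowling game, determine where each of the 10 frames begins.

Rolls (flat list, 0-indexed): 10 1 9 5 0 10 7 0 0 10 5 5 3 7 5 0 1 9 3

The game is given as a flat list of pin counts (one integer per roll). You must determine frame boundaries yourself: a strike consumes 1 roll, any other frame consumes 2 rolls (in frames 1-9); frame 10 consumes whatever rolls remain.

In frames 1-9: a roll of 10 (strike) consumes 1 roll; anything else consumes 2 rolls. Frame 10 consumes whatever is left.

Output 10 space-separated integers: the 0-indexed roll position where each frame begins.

Answer: 0 1 3 5 6 8 10 12 14 16

Derivation:
Frame 1 starts at roll index 0: roll=10 (strike), consumes 1 roll
Frame 2 starts at roll index 1: rolls=1,9 (sum=10), consumes 2 rolls
Frame 3 starts at roll index 3: rolls=5,0 (sum=5), consumes 2 rolls
Frame 4 starts at roll index 5: roll=10 (strike), consumes 1 roll
Frame 5 starts at roll index 6: rolls=7,0 (sum=7), consumes 2 rolls
Frame 6 starts at roll index 8: rolls=0,10 (sum=10), consumes 2 rolls
Frame 7 starts at roll index 10: rolls=5,5 (sum=10), consumes 2 rolls
Frame 8 starts at roll index 12: rolls=3,7 (sum=10), consumes 2 rolls
Frame 9 starts at roll index 14: rolls=5,0 (sum=5), consumes 2 rolls
Frame 10 starts at roll index 16: 3 remaining rolls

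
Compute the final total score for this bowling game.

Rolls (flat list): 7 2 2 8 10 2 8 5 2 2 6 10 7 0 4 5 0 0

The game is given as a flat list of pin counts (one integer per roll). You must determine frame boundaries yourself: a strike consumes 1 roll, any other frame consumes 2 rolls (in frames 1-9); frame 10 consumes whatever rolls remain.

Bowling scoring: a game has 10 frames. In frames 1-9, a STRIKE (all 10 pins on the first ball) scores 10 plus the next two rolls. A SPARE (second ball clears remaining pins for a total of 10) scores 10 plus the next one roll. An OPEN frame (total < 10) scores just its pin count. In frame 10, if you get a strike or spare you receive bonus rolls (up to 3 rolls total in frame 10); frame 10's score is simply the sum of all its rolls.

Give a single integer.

Frame 1: OPEN (7+2=9). Cumulative: 9
Frame 2: SPARE (2+8=10). 10 + next roll (10) = 20. Cumulative: 29
Frame 3: STRIKE. 10 + next two rolls (2+8) = 20. Cumulative: 49
Frame 4: SPARE (2+8=10). 10 + next roll (5) = 15. Cumulative: 64
Frame 5: OPEN (5+2=7). Cumulative: 71
Frame 6: OPEN (2+6=8). Cumulative: 79
Frame 7: STRIKE. 10 + next two rolls (7+0) = 17. Cumulative: 96
Frame 8: OPEN (7+0=7). Cumulative: 103
Frame 9: OPEN (4+5=9). Cumulative: 112
Frame 10: OPEN. Sum of all frame-10 rolls (0+0) = 0. Cumulative: 112

Answer: 112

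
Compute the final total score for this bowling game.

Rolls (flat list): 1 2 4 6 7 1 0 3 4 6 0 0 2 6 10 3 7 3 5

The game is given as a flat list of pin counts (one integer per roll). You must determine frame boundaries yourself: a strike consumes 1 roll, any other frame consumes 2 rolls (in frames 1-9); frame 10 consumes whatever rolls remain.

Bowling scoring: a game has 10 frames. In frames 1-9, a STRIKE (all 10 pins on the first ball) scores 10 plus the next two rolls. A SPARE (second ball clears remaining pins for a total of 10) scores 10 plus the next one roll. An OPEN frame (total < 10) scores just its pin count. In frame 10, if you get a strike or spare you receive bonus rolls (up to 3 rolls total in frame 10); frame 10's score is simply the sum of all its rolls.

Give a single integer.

Answer: 90

Derivation:
Frame 1: OPEN (1+2=3). Cumulative: 3
Frame 2: SPARE (4+6=10). 10 + next roll (7) = 17. Cumulative: 20
Frame 3: OPEN (7+1=8). Cumulative: 28
Frame 4: OPEN (0+3=3). Cumulative: 31
Frame 5: SPARE (4+6=10). 10 + next roll (0) = 10. Cumulative: 41
Frame 6: OPEN (0+0=0). Cumulative: 41
Frame 7: OPEN (2+6=8). Cumulative: 49
Frame 8: STRIKE. 10 + next two rolls (3+7) = 20. Cumulative: 69
Frame 9: SPARE (3+7=10). 10 + next roll (3) = 13. Cumulative: 82
Frame 10: OPEN. Sum of all frame-10 rolls (3+5) = 8. Cumulative: 90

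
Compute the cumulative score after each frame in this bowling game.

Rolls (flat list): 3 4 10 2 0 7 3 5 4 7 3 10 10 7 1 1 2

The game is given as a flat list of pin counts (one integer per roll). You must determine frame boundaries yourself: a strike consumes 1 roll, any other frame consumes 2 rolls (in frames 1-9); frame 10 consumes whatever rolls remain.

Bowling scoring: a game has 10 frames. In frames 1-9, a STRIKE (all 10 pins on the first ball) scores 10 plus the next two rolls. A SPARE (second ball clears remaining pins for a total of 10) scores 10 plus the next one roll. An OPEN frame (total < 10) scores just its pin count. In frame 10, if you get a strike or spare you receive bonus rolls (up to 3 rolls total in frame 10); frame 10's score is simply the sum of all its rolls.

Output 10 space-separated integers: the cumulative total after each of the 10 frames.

Answer: 7 19 21 36 45 65 92 110 118 121

Derivation:
Frame 1: OPEN (3+4=7). Cumulative: 7
Frame 2: STRIKE. 10 + next two rolls (2+0) = 12. Cumulative: 19
Frame 3: OPEN (2+0=2). Cumulative: 21
Frame 4: SPARE (7+3=10). 10 + next roll (5) = 15. Cumulative: 36
Frame 5: OPEN (5+4=9). Cumulative: 45
Frame 6: SPARE (7+3=10). 10 + next roll (10) = 20. Cumulative: 65
Frame 7: STRIKE. 10 + next two rolls (10+7) = 27. Cumulative: 92
Frame 8: STRIKE. 10 + next two rolls (7+1) = 18. Cumulative: 110
Frame 9: OPEN (7+1=8). Cumulative: 118
Frame 10: OPEN. Sum of all frame-10 rolls (1+2) = 3. Cumulative: 121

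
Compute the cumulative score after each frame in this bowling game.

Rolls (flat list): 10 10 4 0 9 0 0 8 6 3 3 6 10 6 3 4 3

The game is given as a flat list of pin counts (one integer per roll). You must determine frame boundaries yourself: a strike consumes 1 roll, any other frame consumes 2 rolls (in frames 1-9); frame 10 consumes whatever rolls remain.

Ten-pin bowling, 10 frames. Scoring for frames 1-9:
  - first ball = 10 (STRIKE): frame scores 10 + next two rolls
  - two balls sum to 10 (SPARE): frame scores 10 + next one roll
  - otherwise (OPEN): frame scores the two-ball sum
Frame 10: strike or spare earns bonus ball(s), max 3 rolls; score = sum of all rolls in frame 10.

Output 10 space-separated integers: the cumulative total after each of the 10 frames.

Frame 1: STRIKE. 10 + next two rolls (10+4) = 24. Cumulative: 24
Frame 2: STRIKE. 10 + next two rolls (4+0) = 14. Cumulative: 38
Frame 3: OPEN (4+0=4). Cumulative: 42
Frame 4: OPEN (9+0=9). Cumulative: 51
Frame 5: OPEN (0+8=8). Cumulative: 59
Frame 6: OPEN (6+3=9). Cumulative: 68
Frame 7: OPEN (3+6=9). Cumulative: 77
Frame 8: STRIKE. 10 + next two rolls (6+3) = 19. Cumulative: 96
Frame 9: OPEN (6+3=9). Cumulative: 105
Frame 10: OPEN. Sum of all frame-10 rolls (4+3) = 7. Cumulative: 112

Answer: 24 38 42 51 59 68 77 96 105 112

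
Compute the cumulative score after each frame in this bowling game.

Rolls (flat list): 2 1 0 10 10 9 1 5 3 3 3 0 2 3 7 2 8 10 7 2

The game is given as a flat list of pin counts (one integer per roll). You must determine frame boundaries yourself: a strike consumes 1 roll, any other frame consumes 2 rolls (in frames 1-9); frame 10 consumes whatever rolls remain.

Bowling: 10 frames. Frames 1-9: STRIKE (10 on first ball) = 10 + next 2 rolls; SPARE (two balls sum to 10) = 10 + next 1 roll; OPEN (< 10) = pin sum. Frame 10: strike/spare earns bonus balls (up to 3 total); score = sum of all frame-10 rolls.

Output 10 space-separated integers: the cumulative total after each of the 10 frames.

Frame 1: OPEN (2+1=3). Cumulative: 3
Frame 2: SPARE (0+10=10). 10 + next roll (10) = 20. Cumulative: 23
Frame 3: STRIKE. 10 + next two rolls (9+1) = 20. Cumulative: 43
Frame 4: SPARE (9+1=10). 10 + next roll (5) = 15. Cumulative: 58
Frame 5: OPEN (5+3=8). Cumulative: 66
Frame 6: OPEN (3+3=6). Cumulative: 72
Frame 7: OPEN (0+2=2). Cumulative: 74
Frame 8: SPARE (3+7=10). 10 + next roll (2) = 12. Cumulative: 86
Frame 9: SPARE (2+8=10). 10 + next roll (10) = 20. Cumulative: 106
Frame 10: STRIKE. Sum of all frame-10 rolls (10+7+2) = 19. Cumulative: 125

Answer: 3 23 43 58 66 72 74 86 106 125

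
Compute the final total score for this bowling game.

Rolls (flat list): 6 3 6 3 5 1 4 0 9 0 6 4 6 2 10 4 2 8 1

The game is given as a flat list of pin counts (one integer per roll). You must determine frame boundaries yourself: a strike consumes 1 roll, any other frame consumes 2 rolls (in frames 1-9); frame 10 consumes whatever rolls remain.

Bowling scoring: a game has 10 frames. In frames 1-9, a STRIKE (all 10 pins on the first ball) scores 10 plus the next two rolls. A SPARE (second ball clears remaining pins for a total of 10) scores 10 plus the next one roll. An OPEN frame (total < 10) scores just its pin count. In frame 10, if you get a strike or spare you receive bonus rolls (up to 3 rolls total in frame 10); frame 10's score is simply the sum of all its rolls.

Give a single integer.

Answer: 92

Derivation:
Frame 1: OPEN (6+3=9). Cumulative: 9
Frame 2: OPEN (6+3=9). Cumulative: 18
Frame 3: OPEN (5+1=6). Cumulative: 24
Frame 4: OPEN (4+0=4). Cumulative: 28
Frame 5: OPEN (9+0=9). Cumulative: 37
Frame 6: SPARE (6+4=10). 10 + next roll (6) = 16. Cumulative: 53
Frame 7: OPEN (6+2=8). Cumulative: 61
Frame 8: STRIKE. 10 + next two rolls (4+2) = 16. Cumulative: 77
Frame 9: OPEN (4+2=6). Cumulative: 83
Frame 10: OPEN. Sum of all frame-10 rolls (8+1) = 9. Cumulative: 92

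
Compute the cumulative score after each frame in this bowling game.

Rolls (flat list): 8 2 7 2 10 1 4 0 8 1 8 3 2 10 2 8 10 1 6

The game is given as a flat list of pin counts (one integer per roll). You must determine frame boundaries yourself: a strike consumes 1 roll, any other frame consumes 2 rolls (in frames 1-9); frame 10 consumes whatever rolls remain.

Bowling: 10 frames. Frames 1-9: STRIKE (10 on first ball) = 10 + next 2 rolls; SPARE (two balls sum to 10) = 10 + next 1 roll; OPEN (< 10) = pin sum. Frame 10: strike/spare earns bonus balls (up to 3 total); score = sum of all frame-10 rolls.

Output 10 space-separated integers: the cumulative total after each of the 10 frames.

Answer: 17 26 41 46 54 63 68 88 108 125

Derivation:
Frame 1: SPARE (8+2=10). 10 + next roll (7) = 17. Cumulative: 17
Frame 2: OPEN (7+2=9). Cumulative: 26
Frame 3: STRIKE. 10 + next two rolls (1+4) = 15. Cumulative: 41
Frame 4: OPEN (1+4=5). Cumulative: 46
Frame 5: OPEN (0+8=8). Cumulative: 54
Frame 6: OPEN (1+8=9). Cumulative: 63
Frame 7: OPEN (3+2=5). Cumulative: 68
Frame 8: STRIKE. 10 + next two rolls (2+8) = 20. Cumulative: 88
Frame 9: SPARE (2+8=10). 10 + next roll (10) = 20. Cumulative: 108
Frame 10: STRIKE. Sum of all frame-10 rolls (10+1+6) = 17. Cumulative: 125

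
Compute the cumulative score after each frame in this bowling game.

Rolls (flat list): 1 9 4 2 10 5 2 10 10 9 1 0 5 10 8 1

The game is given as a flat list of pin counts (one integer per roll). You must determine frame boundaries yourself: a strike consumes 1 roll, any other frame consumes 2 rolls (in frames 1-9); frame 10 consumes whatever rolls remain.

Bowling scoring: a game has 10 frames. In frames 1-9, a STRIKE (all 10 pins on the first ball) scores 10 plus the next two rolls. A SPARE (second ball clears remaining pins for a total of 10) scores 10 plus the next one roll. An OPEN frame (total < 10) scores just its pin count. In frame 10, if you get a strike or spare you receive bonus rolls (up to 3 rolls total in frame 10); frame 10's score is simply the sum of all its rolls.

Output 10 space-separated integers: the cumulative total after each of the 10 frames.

Answer: 14 20 37 44 73 93 103 108 127 136

Derivation:
Frame 1: SPARE (1+9=10). 10 + next roll (4) = 14. Cumulative: 14
Frame 2: OPEN (4+2=6). Cumulative: 20
Frame 3: STRIKE. 10 + next two rolls (5+2) = 17. Cumulative: 37
Frame 4: OPEN (5+2=7). Cumulative: 44
Frame 5: STRIKE. 10 + next two rolls (10+9) = 29. Cumulative: 73
Frame 6: STRIKE. 10 + next two rolls (9+1) = 20. Cumulative: 93
Frame 7: SPARE (9+1=10). 10 + next roll (0) = 10. Cumulative: 103
Frame 8: OPEN (0+5=5). Cumulative: 108
Frame 9: STRIKE. 10 + next two rolls (8+1) = 19. Cumulative: 127
Frame 10: OPEN. Sum of all frame-10 rolls (8+1) = 9. Cumulative: 136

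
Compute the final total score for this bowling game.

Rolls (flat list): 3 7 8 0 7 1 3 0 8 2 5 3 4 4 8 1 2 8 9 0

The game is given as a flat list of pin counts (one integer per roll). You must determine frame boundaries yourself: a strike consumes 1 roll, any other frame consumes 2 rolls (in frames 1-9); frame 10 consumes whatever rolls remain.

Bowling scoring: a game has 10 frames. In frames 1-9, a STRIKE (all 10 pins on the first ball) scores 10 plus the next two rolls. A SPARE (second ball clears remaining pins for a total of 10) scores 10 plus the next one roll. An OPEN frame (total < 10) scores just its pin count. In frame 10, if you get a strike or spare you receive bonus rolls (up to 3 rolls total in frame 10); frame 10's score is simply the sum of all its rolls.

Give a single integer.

Answer: 105

Derivation:
Frame 1: SPARE (3+7=10). 10 + next roll (8) = 18. Cumulative: 18
Frame 2: OPEN (8+0=8). Cumulative: 26
Frame 3: OPEN (7+1=8). Cumulative: 34
Frame 4: OPEN (3+0=3). Cumulative: 37
Frame 5: SPARE (8+2=10). 10 + next roll (5) = 15. Cumulative: 52
Frame 6: OPEN (5+3=8). Cumulative: 60
Frame 7: OPEN (4+4=8). Cumulative: 68
Frame 8: OPEN (8+1=9). Cumulative: 77
Frame 9: SPARE (2+8=10). 10 + next roll (9) = 19. Cumulative: 96
Frame 10: OPEN. Sum of all frame-10 rolls (9+0) = 9. Cumulative: 105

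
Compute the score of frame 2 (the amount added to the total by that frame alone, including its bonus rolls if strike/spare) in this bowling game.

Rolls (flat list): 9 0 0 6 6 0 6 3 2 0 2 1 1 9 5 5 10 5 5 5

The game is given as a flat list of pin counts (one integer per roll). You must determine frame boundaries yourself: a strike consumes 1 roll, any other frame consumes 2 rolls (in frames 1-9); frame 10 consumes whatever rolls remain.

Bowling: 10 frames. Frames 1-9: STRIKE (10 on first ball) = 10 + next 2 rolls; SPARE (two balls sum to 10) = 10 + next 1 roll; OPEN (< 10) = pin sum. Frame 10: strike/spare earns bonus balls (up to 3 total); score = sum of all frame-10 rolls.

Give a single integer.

Answer: 6

Derivation:
Frame 1: OPEN (9+0=9). Cumulative: 9
Frame 2: OPEN (0+6=6). Cumulative: 15
Frame 3: OPEN (6+0=6). Cumulative: 21
Frame 4: OPEN (6+3=9). Cumulative: 30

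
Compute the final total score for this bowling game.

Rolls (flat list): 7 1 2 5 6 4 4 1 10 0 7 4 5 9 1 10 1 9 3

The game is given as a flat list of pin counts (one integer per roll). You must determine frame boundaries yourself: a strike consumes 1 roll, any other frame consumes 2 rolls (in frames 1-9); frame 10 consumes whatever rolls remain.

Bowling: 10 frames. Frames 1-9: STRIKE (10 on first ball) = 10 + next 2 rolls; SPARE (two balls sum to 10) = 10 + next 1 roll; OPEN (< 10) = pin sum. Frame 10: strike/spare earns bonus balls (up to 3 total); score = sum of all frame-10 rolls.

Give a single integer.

Frame 1: OPEN (7+1=8). Cumulative: 8
Frame 2: OPEN (2+5=7). Cumulative: 15
Frame 3: SPARE (6+4=10). 10 + next roll (4) = 14. Cumulative: 29
Frame 4: OPEN (4+1=5). Cumulative: 34
Frame 5: STRIKE. 10 + next two rolls (0+7) = 17. Cumulative: 51
Frame 6: OPEN (0+7=7). Cumulative: 58
Frame 7: OPEN (4+5=9). Cumulative: 67
Frame 8: SPARE (9+1=10). 10 + next roll (10) = 20. Cumulative: 87
Frame 9: STRIKE. 10 + next two rolls (1+9) = 20. Cumulative: 107
Frame 10: SPARE. Sum of all frame-10 rolls (1+9+3) = 13. Cumulative: 120

Answer: 120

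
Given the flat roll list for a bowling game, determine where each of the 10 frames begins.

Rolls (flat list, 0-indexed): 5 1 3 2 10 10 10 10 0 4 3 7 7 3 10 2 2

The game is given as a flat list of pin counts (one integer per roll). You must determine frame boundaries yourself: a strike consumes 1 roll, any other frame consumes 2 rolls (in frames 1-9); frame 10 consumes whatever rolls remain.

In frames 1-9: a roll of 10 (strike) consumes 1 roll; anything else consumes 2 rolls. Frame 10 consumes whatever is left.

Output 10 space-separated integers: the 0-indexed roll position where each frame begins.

Frame 1 starts at roll index 0: rolls=5,1 (sum=6), consumes 2 rolls
Frame 2 starts at roll index 2: rolls=3,2 (sum=5), consumes 2 rolls
Frame 3 starts at roll index 4: roll=10 (strike), consumes 1 roll
Frame 4 starts at roll index 5: roll=10 (strike), consumes 1 roll
Frame 5 starts at roll index 6: roll=10 (strike), consumes 1 roll
Frame 6 starts at roll index 7: roll=10 (strike), consumes 1 roll
Frame 7 starts at roll index 8: rolls=0,4 (sum=4), consumes 2 rolls
Frame 8 starts at roll index 10: rolls=3,7 (sum=10), consumes 2 rolls
Frame 9 starts at roll index 12: rolls=7,3 (sum=10), consumes 2 rolls
Frame 10 starts at roll index 14: 3 remaining rolls

Answer: 0 2 4 5 6 7 8 10 12 14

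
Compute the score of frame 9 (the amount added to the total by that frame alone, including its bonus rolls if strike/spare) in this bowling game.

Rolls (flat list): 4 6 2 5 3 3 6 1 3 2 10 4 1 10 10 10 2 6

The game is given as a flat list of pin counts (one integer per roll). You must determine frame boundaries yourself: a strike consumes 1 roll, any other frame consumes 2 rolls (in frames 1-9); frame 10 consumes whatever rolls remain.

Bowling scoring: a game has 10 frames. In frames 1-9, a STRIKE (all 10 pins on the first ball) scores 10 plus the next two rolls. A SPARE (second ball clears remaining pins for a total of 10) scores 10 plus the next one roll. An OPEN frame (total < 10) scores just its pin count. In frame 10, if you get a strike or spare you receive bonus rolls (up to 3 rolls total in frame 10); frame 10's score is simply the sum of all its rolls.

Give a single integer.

Frame 1: SPARE (4+6=10). 10 + next roll (2) = 12. Cumulative: 12
Frame 2: OPEN (2+5=7). Cumulative: 19
Frame 3: OPEN (3+3=6). Cumulative: 25
Frame 4: OPEN (6+1=7). Cumulative: 32
Frame 5: OPEN (3+2=5). Cumulative: 37
Frame 6: STRIKE. 10 + next two rolls (4+1) = 15. Cumulative: 52
Frame 7: OPEN (4+1=5). Cumulative: 57
Frame 8: STRIKE. 10 + next two rolls (10+10) = 30. Cumulative: 87
Frame 9: STRIKE. 10 + next two rolls (10+2) = 22. Cumulative: 109
Frame 10: STRIKE. Sum of all frame-10 rolls (10+2+6) = 18. Cumulative: 127

Answer: 22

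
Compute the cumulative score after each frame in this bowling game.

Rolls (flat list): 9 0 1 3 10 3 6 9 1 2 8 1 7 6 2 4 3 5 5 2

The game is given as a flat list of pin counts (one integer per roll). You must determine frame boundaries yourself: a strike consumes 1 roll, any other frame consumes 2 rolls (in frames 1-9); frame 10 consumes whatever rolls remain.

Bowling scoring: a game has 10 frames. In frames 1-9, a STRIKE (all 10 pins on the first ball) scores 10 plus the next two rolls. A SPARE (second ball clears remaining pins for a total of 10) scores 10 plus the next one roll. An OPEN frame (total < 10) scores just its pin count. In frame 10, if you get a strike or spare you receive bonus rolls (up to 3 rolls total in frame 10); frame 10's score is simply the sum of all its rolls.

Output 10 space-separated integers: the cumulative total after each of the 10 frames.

Answer: 9 13 32 41 53 64 72 80 87 99

Derivation:
Frame 1: OPEN (9+0=9). Cumulative: 9
Frame 2: OPEN (1+3=4). Cumulative: 13
Frame 3: STRIKE. 10 + next two rolls (3+6) = 19. Cumulative: 32
Frame 4: OPEN (3+6=9). Cumulative: 41
Frame 5: SPARE (9+1=10). 10 + next roll (2) = 12. Cumulative: 53
Frame 6: SPARE (2+8=10). 10 + next roll (1) = 11. Cumulative: 64
Frame 7: OPEN (1+7=8). Cumulative: 72
Frame 8: OPEN (6+2=8). Cumulative: 80
Frame 9: OPEN (4+3=7). Cumulative: 87
Frame 10: SPARE. Sum of all frame-10 rolls (5+5+2) = 12. Cumulative: 99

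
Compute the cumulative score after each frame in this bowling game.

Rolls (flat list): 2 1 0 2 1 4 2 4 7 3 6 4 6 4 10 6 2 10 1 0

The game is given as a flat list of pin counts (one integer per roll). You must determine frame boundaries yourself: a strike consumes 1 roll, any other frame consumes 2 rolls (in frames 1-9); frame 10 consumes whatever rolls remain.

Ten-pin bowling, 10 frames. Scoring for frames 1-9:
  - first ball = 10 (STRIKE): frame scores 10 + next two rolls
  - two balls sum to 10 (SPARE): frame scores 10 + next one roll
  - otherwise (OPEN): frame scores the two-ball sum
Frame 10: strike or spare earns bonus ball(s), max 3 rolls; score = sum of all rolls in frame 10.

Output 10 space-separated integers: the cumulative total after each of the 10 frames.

Frame 1: OPEN (2+1=3). Cumulative: 3
Frame 2: OPEN (0+2=2). Cumulative: 5
Frame 3: OPEN (1+4=5). Cumulative: 10
Frame 4: OPEN (2+4=6). Cumulative: 16
Frame 5: SPARE (7+3=10). 10 + next roll (6) = 16. Cumulative: 32
Frame 6: SPARE (6+4=10). 10 + next roll (6) = 16. Cumulative: 48
Frame 7: SPARE (6+4=10). 10 + next roll (10) = 20. Cumulative: 68
Frame 8: STRIKE. 10 + next two rolls (6+2) = 18. Cumulative: 86
Frame 9: OPEN (6+2=8). Cumulative: 94
Frame 10: STRIKE. Sum of all frame-10 rolls (10+1+0) = 11. Cumulative: 105

Answer: 3 5 10 16 32 48 68 86 94 105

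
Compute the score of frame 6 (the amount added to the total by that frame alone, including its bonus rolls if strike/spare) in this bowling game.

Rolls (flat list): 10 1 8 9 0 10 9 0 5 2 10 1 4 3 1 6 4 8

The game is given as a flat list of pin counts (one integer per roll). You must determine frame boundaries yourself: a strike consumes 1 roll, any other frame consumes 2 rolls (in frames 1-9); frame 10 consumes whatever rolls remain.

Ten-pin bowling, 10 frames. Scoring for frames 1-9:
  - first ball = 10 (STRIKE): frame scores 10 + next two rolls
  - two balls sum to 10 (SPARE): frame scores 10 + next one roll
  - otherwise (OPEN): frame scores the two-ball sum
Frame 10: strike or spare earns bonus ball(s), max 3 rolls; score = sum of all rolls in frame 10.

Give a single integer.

Answer: 7

Derivation:
Frame 1: STRIKE. 10 + next two rolls (1+8) = 19. Cumulative: 19
Frame 2: OPEN (1+8=9). Cumulative: 28
Frame 3: OPEN (9+0=9). Cumulative: 37
Frame 4: STRIKE. 10 + next two rolls (9+0) = 19. Cumulative: 56
Frame 5: OPEN (9+0=9). Cumulative: 65
Frame 6: OPEN (5+2=7). Cumulative: 72
Frame 7: STRIKE. 10 + next two rolls (1+4) = 15. Cumulative: 87
Frame 8: OPEN (1+4=5). Cumulative: 92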